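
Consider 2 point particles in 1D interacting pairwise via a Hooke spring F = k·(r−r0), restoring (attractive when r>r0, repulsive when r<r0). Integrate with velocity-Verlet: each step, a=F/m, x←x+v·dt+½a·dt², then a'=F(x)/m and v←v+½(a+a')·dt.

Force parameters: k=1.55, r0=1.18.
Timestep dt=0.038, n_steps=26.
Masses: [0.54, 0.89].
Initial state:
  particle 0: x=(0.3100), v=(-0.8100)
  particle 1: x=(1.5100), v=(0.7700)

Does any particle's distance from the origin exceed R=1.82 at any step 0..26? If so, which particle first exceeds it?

yes, particle 1

step 0: x0=(0.3100) x1=(1.5100)
step 1: x0=(0.2793) x1=(1.5392)
step 2: x0=(0.2489) x1=(1.5683)
step 3: x0=(0.2190) x1=(1.5970)
step 4: x0=(0.1900) x1=(1.6251)
step 5: x0=(0.1621) x1=(1.6527)
step 6: x0=(0.1354) x1=(1.6794)
step 7: x0=(0.1102) x1=(1.7053)
step 8: x0=(0.0868) x1=(1.7301)
step 9: x0=(0.0653) x1=(1.7537)
step 10: x0=(0.0459) x1=(1.7761)
step 11: x0=(0.0288) x1=(1.7971)
step 12: x0=(0.0141) x1=(1.8166)
step 13: x0=(0.0020) x1=(1.8345)
step 14: x0=(-0.0074) x1=(1.8508)
step 15: x0=(-0.0140) x1=(1.8654)
step 16: x0=(-0.0177) x1=(1.8782)
step 17: x0=(-0.0185) x1=(1.8892)
step 18: x0=(-0.0162) x1=(1.8984)
step 19: x0=(-0.0108) x1=(1.9058)
step 20: x0=(-0.0024) x1=(1.9113)
step 21: x0=(0.0090) x1=(1.9149)
step 22: x0=(0.0234) x1=(1.9167)
step 23: x0=(0.0408) x1=(1.9168)
step 24: x0=(0.0611) x1=(1.9150)
step 25: x0=(0.0842) x1=(1.9116)
step 26: x0=(0.1099) x1=(1.9066)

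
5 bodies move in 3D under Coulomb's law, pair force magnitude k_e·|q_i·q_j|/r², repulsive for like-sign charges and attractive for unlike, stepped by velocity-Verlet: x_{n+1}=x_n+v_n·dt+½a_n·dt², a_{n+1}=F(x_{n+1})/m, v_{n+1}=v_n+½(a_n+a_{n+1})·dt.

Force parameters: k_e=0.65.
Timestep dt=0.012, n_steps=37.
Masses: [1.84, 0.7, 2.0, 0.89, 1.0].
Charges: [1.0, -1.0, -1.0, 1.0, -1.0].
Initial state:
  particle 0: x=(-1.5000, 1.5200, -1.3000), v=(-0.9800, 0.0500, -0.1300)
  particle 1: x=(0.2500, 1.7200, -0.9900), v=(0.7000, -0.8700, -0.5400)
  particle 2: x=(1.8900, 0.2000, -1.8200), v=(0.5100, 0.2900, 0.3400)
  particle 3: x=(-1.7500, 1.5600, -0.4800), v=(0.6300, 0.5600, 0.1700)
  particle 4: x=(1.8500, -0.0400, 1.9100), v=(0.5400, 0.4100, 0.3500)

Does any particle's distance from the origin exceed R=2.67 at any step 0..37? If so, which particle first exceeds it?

step 0: x0=(-1.5000, 1.5200, -1.3000) x1=(0.2500, 1.7200, -0.9900) x2=(1.8900, 0.2000, -1.8200) x3=(-1.7500, 1.5600, -0.4800) x4=(1.8500, -0.0400, 1.9100)
step 1: x0=(-1.5117, 1.5206, -1.3016) x1=(0.2584, 1.7096, -0.9965) x2=(1.8961, 0.2035, -1.8159) x3=(-1.7424, 1.5667, -0.4779) x4=(1.8565, -0.0351, 1.9142)
step 2: x0=(-1.5234, 1.5212, -1.3032) x1=(0.2666, 1.6991, -1.0030) x2=(1.9022, 0.2070, -1.8118) x3=(-1.7349, 1.5735, -0.4757) x4=(1.8630, -0.0302, 1.9184)
step 3: x0=(-1.5351, 1.5218, -1.3050) x1=(0.2748, 1.6887, -1.0094) x2=(1.9084, 0.2104, -1.8078) x3=(-1.7273, 1.5802, -0.4733) x4=(1.8694, -0.0252, 1.9226)
step 4: x0=(-1.5467, 1.5224, -1.3067) x1=(0.2829, 1.6783, -1.0159) x2=(1.9145, 0.2139, -1.8037) x3=(-1.7198, 1.5869, -0.4708) x4=(1.8759, -0.0203, 1.9269)
step 5: x0=(-1.5583, 1.5229, -1.3086) x1=(0.2909, 1.6680, -1.0224) x2=(1.9206, 0.2174, -1.7997) x3=(-1.7122, 1.5937, -0.4681) x4=(1.8824, -0.0154, 1.9311)
step 6: x0=(-1.5699, 1.5235, -1.3105) x1=(0.2988, 1.6576, -1.0288) x2=(1.9267, 0.2208, -1.7956) x3=(-1.7047, 1.6004, -0.4654) x4=(1.8888, -0.0105, 1.9353)
step 7: x0=(-1.5814, 1.5241, -1.3125) x1=(0.3066, 1.6473, -1.0353) x2=(1.9328, 0.2243, -1.7916) x3=(-1.6971, 1.6072, -0.4625) x4=(1.8953, -0.0056, 1.9396)
step 8: x0=(-1.5929, 1.5246, -1.3145) x1=(0.3143, 1.6369, -1.0418) x2=(1.9390, 0.2277, -1.7875) x3=(-1.6895, 1.6140, -0.4594) x4=(1.9017, -0.0007, 1.9438)
step 9: x0=(-1.6044, 1.5252, -1.3166) x1=(0.3220, 1.6266, -1.0482) x2=(1.9451, 0.2312, -1.7835) x3=(-1.6819, 1.6208, -0.4562) x4=(1.9082, 0.0043, 1.9481)
step 10: x0=(-1.6159, 1.5257, -1.3188) x1=(0.3295, 1.6163, -1.0547) x2=(1.9512, 0.2346, -1.7794) x3=(-1.6743, 1.6276, -0.4529) x4=(1.9146, 0.0092, 1.9524)
step 11: x0=(-1.6273, 1.5263, -1.3210) x1=(0.3370, 1.6061, -1.0611) x2=(1.9573, 0.2381, -1.7754) x3=(-1.6667, 1.6344, -0.4495) x4=(1.9211, 0.0141, 1.9566)
step 12: x0=(-1.6387, 1.5268, -1.3233) x1=(0.3444, 1.5958, -1.0676) x2=(1.9635, 0.2415, -1.7714) x3=(-1.6590, 1.6412, -0.4459) x4=(1.9275, 0.0190, 1.9609)
step 13: x0=(-1.6501, 1.5273, -1.3257) x1=(0.3517, 1.5856, -1.0740) x2=(1.9696, 0.2450, -1.7674) x3=(-1.6513, 1.6480, -0.4423) x4=(1.9340, 0.0239, 1.9652)
step 14: x0=(-1.6615, 1.5278, -1.3281) x1=(0.3589, 1.5754, -1.0804) x2=(1.9757, 0.2484, -1.7634) x3=(-1.6436, 1.6549, -0.4384) x4=(1.9404, 0.0288, 1.9695)
step 15: x0=(-1.6729, 1.5283, -1.3306) x1=(0.3660, 1.5652, -1.0868) x2=(1.9819, 0.2518, -1.7594) x3=(-1.6358, 1.6618, -0.4345) x4=(1.9468, 0.0337, 1.9738)
step 16: x0=(-1.6842, 1.5288, -1.3331) x1=(0.3730, 1.5550, -1.0932) x2=(1.9880, 0.2553, -1.7554) x3=(-1.6280, 1.6686, -0.4304) x4=(1.9533, 0.0386, 1.9781)
step 17: x0=(-1.6955, 1.5292, -1.3357) x1=(0.3800, 1.5448, -1.0997) x2=(1.9941, 0.2587, -1.7514) x3=(-1.6202, 1.6755, -0.4263) x4=(1.9597, 0.0435, 1.9824)
step 18: x0=(-1.7069, 1.5297, -1.3384) x1=(0.3869, 1.5347, -1.1061) x2=(2.0003, 0.2621, -1.7474) x3=(-1.6123, 1.6824, -0.4220) x4=(1.9661, 0.0485, 1.9868)
step 19: x0=(-1.7182, 1.5301, -1.3411) x1=(0.3937, 1.5246, -1.1125) x2=(2.0064, 0.2655, -1.7434) x3=(-1.6044, 1.6894, -0.4176) x4=(1.9725, 0.0534, 1.9911)
step 20: x0=(-1.7295, 1.5306, -1.3438) x1=(0.4004, 1.5145, -1.1188) x2=(2.0126, 0.2689, -1.7394) x3=(-1.5964, 1.6963, -0.4131) x4=(1.9789, 0.0583, 1.9954)
step 21: x0=(-1.7408, 1.5310, -1.3466) x1=(0.4070, 1.5045, -1.1252) x2=(2.0187, 0.2724, -1.7354) x3=(-1.5884, 1.7033, -0.4085) x4=(1.9854, 0.0632, 1.9998)
step 22: x0=(-1.7521, 1.5314, -1.3495) x1=(0.4135, 1.4944, -1.1316) x2=(2.0249, 0.2758, -1.7314) x3=(-1.5803, 1.7102, -0.4037) x4=(1.9918, 0.0681, 2.0041)
step 23: x0=(-1.7634, 1.5318, -1.3524) x1=(0.4200, 1.4844, -1.1380) x2=(2.0310, 0.2792, -1.7275) x3=(-1.5722, 1.7172, -0.3989) x4=(1.9982, 0.0730, 2.0085)
step 24: x0=(-1.7747, 1.5322, -1.3554) x1=(0.4264, 1.4744, -1.1443) x2=(2.0372, 0.2826, -1.7235) x3=(-1.5640, 1.7242, -0.3940) x4=(2.0046, 0.0779, 2.0129)
step 25: x0=(-1.7859, 1.5326, -1.3584) x1=(0.4327, 1.4645, -1.1507) x2=(2.0433, 0.2860, -1.7196) x3=(-1.5558, 1.7312, -0.3890) x4=(2.0110, 0.0828, 2.0173)
step 26: x0=(-1.7972, 1.5330, -1.3614) x1=(0.4389, 1.4546, -1.1570) x2=(2.0495, 0.2893, -1.7156) x3=(-1.5475, 1.7382, -0.3839) x4=(2.0174, 0.0877, 2.0217)
step 27: x0=(-1.8085, 1.5333, -1.3645) x1=(0.4450, 1.4446, -1.1633) x2=(2.0557, 0.2927, -1.7117) x3=(-1.5392, 1.7452, -0.3787) x4=(2.0238, 0.0926, 2.0260)
step 28: x0=(-1.8197, 1.5337, -1.3677) x1=(0.4511, 1.4348, -1.1696) x2=(2.0618, 0.2961, -1.7077) x3=(-1.5308, 1.7523, -0.3735) x4=(2.0302, 0.0975, 2.0304)
step 29: x0=(-1.8310, 1.5340, -1.3709) x1=(0.4570, 1.4249, -1.1759) x2=(2.0680, 0.2995, -1.7038) x3=(-1.5223, 1.7593, -0.3681) x4=(2.0365, 0.1024, 2.0349)
step 30: x0=(-1.8423, 1.5343, -1.3741) x1=(0.4629, 1.4151, -1.1823) x2=(2.0742, 0.3029, -1.6999) x3=(-1.5138, 1.7664, -0.3627) x4=(2.0429, 0.1073, 2.0393)
step 31: x0=(-1.8536, 1.5347, -1.3773) x1=(0.4687, 1.4053, -1.1885) x2=(2.0804, 0.3062, -1.6959) x3=(-1.5053, 1.7735, -0.3572) x4=(2.0493, 0.1122, 2.0437)
step 32: x0=(-1.8648, 1.5350, -1.3806) x1=(0.4745, 1.3955, -1.1948) x2=(2.0865, 0.3096, -1.6920) x3=(-1.4967, 1.7806, -0.3517) x4=(2.0557, 0.1172, 2.0481)
step 33: x0=(-1.8761, 1.5352, -1.3840) x1=(0.4801, 1.3858, -1.2011) x2=(2.0927, 0.3130, -1.6881) x3=(-1.4880, 1.7877, -0.3460) x4=(2.0621, 0.1221, 2.0526)
step 34: x0=(-1.8874, 1.5355, -1.3873) x1=(0.4857, 1.3760, -1.2074) x2=(2.0989, 0.3163, -1.6842) x3=(-1.4793, 1.7948, -0.3403) x4=(2.0684, 0.1270, 2.0570)
step 35: x0=(-1.8986, 1.5358, -1.3907) x1=(0.4912, 1.3663, -1.2136) x2=(2.1051, 0.3197, -1.6803) x3=(-1.4705, 1.8019, -0.3346) x4=(2.0748, 0.1319, 2.0615)
step 36: x0=(-1.9099, 1.5361, -1.3942) x1=(0.4966, 1.3567, -1.2199) x2=(2.1113, 0.3230, -1.6764) x3=(-1.4617, 1.8090, -0.3287) x4=(2.0812, 0.1368, 2.0659)
step 37: x0=(-1.9212, 1.5363, -1.3976) x1=(0.5019, 1.3470, -1.2261) x2=(2.1175, 0.3263, -1.6725) x3=(-1.4528, 1.8162, -0.3228) x4=(2.0875, 0.1417, 2.0704)

yes, particle 4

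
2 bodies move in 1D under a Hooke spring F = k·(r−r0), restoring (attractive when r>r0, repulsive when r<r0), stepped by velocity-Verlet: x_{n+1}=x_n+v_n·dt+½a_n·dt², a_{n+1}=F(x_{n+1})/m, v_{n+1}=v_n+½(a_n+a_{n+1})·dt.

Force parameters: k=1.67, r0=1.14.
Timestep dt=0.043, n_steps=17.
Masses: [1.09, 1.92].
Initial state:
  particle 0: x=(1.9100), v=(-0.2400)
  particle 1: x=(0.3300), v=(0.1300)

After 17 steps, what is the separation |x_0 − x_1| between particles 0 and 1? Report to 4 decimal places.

step 0: x0=(1.9100) x1=(0.3300)
step 1: x0=(1.8991) x1=(0.3359)
step 2: x0=(1.8869) x1=(0.3426)
step 3: x0=(1.8736) x1=(0.3498)
step 4: x0=(1.8593) x1=(0.3577)
step 5: x0=(1.8439) x1=(0.3662)
step 6: x0=(1.8275) x1=(0.3752)
step 7: x0=(1.8103) x1=(0.3847)
step 8: x0=(1.7922) x1=(0.3947)
step 9: x0=(1.7734) x1=(0.4051)
step 10: x0=(1.7540) x1=(0.4159)
step 11: x0=(1.7340) x1=(0.4269)
step 12: x0=(1.7136) x1=(0.4383)
step 13: x0=(1.6927) x1=(0.4499)
step 14: x0=(1.6716) x1=(0.4616)
step 15: x0=(1.6503) x1=(0.4734)
step 16: x0=(1.6288) x1=(0.4853)
step 17: x0=(1.6074) x1=(0.4972)

1.1101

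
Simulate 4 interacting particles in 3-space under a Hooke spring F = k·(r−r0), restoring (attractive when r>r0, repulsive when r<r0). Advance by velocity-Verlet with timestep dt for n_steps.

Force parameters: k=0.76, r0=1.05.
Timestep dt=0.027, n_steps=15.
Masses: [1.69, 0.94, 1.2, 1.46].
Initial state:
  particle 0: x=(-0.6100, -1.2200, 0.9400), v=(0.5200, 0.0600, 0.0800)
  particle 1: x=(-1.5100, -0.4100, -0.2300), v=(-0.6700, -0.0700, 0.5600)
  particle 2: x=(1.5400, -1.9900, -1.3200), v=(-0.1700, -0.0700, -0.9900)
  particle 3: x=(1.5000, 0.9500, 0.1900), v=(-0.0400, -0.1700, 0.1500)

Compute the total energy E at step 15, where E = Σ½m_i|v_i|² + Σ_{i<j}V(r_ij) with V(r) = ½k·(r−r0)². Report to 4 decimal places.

step 0: x0=(-0.6100, -1.2200, 0.9400) x1=(-1.5100, -0.4100, -0.2300) x2=(1.5400, -1.9900, -1.3200) x3=(1.5000, 0.9500, 0.1900)
step 1: x0=(-0.5955, -1.2182, 0.9418) x1=(-1.5267, -0.4120, -0.2149) x2=(1.5346, -1.9910, -1.3460) x3=(1.4983, 0.9446, 0.1939)
step 2: x0=(-0.5803, -1.2160, 0.9427) x1=(-1.5408, -0.4144, -0.1998) x2=(1.5275, -1.9904, -1.3704) x3=(1.4952, 0.9375, 0.1975)
step 3: x0=(-0.5642, -1.2133, 0.9428) x1=(-1.5521, -0.4170, -0.1849) x2=(1.5187, -1.9881, -1.3932) x3=(1.4909, 0.9288, 0.2007)
step 4: x0=(-0.5474, -1.2103, 0.9421) x1=(-1.5606, -0.4199, -0.1700) x2=(1.5082, -1.9841, -1.4143) x3=(1.4853, 0.9184, 0.2036)
step 5: x0=(-0.5298, -1.2070, 0.9406) x1=(-1.5665, -0.4231, -0.1552) x2=(1.4961, -1.9784, -1.4338) x3=(1.4783, 0.9064, 0.2062)
step 6: x0=(-0.5115, -1.2032, 0.9383) x1=(-1.5695, -0.4266, -0.1406) x2=(1.4824, -1.9711, -1.4517) x3=(1.4701, 0.8928, 0.2085)
step 7: x0=(-0.4924, -1.1991, 0.9352) x1=(-1.5698, -0.4304, -0.1261) x2=(1.4670, -1.9621, -1.4678) x3=(1.4606, 0.8776, 0.2104)
step 8: x0=(-0.4726, -1.1945, 0.9312) x1=(-1.5674, -0.4345, -0.1119) x2=(1.4500, -1.9515, -1.4822) x3=(1.4499, 0.8608, 0.2120)
step 9: x0=(-0.4521, -1.1897, 0.9265) x1=(-1.5622, -0.4389, -0.0978) x2=(1.4314, -1.9393, -1.4949) x3=(1.4379, 0.8424, 0.2132)
step 10: x0=(-0.4310, -1.1845, 0.9209) x1=(-1.5544, -0.4435, -0.0840) x2=(1.4113, -1.9254, -1.5059) x3=(1.4247, 0.8225, 0.2140)
step 11: x0=(-0.4092, -1.1789, 0.9145) x1=(-1.5438, -0.4485, -0.0704) x2=(1.3896, -1.9100, -1.5151) x3=(1.4103, 0.8011, 0.2146)
step 12: x0=(-0.3868, -1.1730, 0.9074) x1=(-1.5307, -0.4537, -0.0572) x2=(1.3665, -1.8931, -1.5225) x3=(1.3946, 0.7782, 0.2147)
step 13: x0=(-0.3638, -1.1668, 0.8994) x1=(-1.5149, -0.4591, -0.0442) x2=(1.3418, -1.8746, -1.5282) x3=(1.3778, 0.7539, 0.2146)
step 14: x0=(-0.3402, -1.1603, 0.8907) x1=(-1.4965, -0.4649, -0.0315) x2=(1.3158, -1.8547, -1.5322) x3=(1.3599, 0.7282, 0.2140)
step 15: x0=(-0.3161, -1.1534, 0.8813) x1=(-1.4757, -0.4708, -0.0191) x2=(1.2883, -1.8333, -1.5344) x3=(1.3409, 0.7011, 0.2132)
step 0 velocities: v0=(0.5200, 0.0600, 0.0800) v1=(-0.6700, -0.0700, 0.5600) v2=(-0.1700, -0.0700, -0.9900) v3=(-0.0400, -0.1700, 0.1500)
step 0: KE=1.2446, PE=9.9417, E=11.1863
step 15 velocities: v0=(0.9037, 0.2586, -0.3645) v1=(0.8182, -0.2261, 0.4515) v2=(-1.0419, 0.8182, -0.0493) v3=(-0.7256, -1.0295, -0.0388)
step 15: KE=3.5070, PE=7.6784, E=11.1854

11.1854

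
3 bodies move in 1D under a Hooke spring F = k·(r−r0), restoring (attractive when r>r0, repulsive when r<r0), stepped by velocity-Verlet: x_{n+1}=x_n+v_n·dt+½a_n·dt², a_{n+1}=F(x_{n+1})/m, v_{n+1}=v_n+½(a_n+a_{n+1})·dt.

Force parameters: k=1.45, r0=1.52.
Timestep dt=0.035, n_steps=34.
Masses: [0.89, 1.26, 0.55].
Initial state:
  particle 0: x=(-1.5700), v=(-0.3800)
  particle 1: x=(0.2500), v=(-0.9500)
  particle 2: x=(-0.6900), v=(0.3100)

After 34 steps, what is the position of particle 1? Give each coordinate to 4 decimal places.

(-0.3217)

step 0: x0=(-1.5700) x1=(0.2500) x2=(-0.6900)
step 1: x0=(-1.5836) x1=(0.2169) x2=(-0.6791)
step 2: x0=(-1.5979) x1=(0.1844) x2=(-0.6681)
step 3: x0=(-1.6129) x1=(0.1524) x2=(-0.6575)
step 4: x0=(-1.6285) x1=(0.1210) x2=(-0.6473)
step 5: x0=(-1.6447) x1=(0.0904) x2=(-0.6378)
step 6: x0=(-1.6615) x1=(0.0606) x2=(-0.6291)
step 7: x0=(-1.6789) x1=(0.0317) x2=(-0.6216)
step 8: x0=(-1.6968) x1=(0.0038) x2=(-0.6154)
step 9: x0=(-1.7153) x1=(-0.0232) x2=(-0.6107)
step 10: x0=(-1.7342) x1=(-0.0490) x2=(-0.6077)
step 11: x0=(-1.7536) x1=(-0.0738) x2=(-0.6065)
step 12: x0=(-1.7734) x1=(-0.0974) x2=(-0.6073)
step 13: x0=(-1.7936) x1=(-0.1197) x2=(-0.6102)
step 14: x0=(-1.8141) x1=(-0.1409) x2=(-0.6153)
step 15: x0=(-1.8350) x1=(-0.1608) x2=(-0.6228)
step 16: x0=(-1.8563) x1=(-0.1794) x2=(-0.6327)
step 17: x0=(-1.8777) x1=(-0.1967) x2=(-0.6451)
step 18: x0=(-1.8995) x1=(-0.2127) x2=(-0.6600)
step 19: x0=(-1.9214) x1=(-0.2275) x2=(-0.6775)
step 20: x0=(-1.9436) x1=(-0.2410) x2=(-0.6975)
step 21: x0=(-1.9660) x1=(-0.2533) x2=(-0.7201)
step 22: x0=(-1.9885) x1=(-0.2643) x2=(-0.7452)
step 23: x0=(-2.0111) x1=(-0.2742) x2=(-0.7728)
step 24: x0=(-2.0339) x1=(-0.2829) x2=(-0.8027)
step 25: x0=(-2.0568) x1=(-0.2906) x2=(-0.8350)
step 26: x0=(-2.0798) x1=(-0.2972) x2=(-0.8694)
step 27: x0=(-2.1029) x1=(-0.3028) x2=(-0.9059)
step 28: x0=(-2.1261) x1=(-0.3076) x2=(-0.9444)
step 29: x0=(-2.1494) x1=(-0.3115) x2=(-0.9846)
step 30: x0=(-2.1727) x1=(-0.3147) x2=(-1.0263)
step 31: x0=(-2.1961) x1=(-0.3173) x2=(-1.0695)
step 32: x0=(-2.2196) x1=(-0.3192) x2=(-1.1139)
step 33: x0=(-2.2431) x1=(-0.3207) x2=(-1.1593)
step 34: x0=(-2.2667) x1=(-0.3217) x2=(-1.2055)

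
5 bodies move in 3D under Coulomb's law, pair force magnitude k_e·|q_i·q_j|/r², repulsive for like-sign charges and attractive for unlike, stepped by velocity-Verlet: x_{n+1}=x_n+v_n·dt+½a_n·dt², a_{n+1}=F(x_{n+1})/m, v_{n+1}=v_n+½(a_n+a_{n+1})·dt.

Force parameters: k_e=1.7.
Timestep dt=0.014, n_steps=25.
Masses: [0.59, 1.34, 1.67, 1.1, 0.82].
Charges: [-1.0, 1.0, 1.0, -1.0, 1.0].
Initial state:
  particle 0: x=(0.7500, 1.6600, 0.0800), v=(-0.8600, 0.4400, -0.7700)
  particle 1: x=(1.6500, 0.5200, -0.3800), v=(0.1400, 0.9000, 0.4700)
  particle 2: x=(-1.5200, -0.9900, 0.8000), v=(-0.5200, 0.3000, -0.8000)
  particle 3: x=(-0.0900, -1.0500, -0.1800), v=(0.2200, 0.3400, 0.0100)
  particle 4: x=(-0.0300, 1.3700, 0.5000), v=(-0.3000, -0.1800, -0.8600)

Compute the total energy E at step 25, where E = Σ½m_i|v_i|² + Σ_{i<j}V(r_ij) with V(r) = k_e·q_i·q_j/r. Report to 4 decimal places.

step 0: x0=(0.7500, 1.6600, 0.0800) x1=(1.6500, 0.5200, -0.3800) x2=(-1.5200, -0.9900, 0.8000) x3=(-0.0900, -1.0500, -0.1800) x4=(-0.0300, 1.3700, 0.5000)
step 1: x0=(0.7378, 1.6660, 0.0693) x1=(1.6519, 0.5326, -0.3734) x2=(-1.5273, -0.9858, 0.7888) x3=(-0.0869, -1.0452, -0.1798) x4=(-0.0340, 1.3676, 0.4879)
step 2: x0=(0.7251, 1.6716, 0.0589) x1=(1.6539, 0.5453, -0.3668) x2=(-1.5345, -0.9816, 0.7775) x3=(-0.0839, -1.0404, -0.1796) x4=(-0.0377, 1.3653, 0.4755)
step 3: x0=(0.7120, 1.6769, 0.0487) x1=(1.6557, 0.5580, -0.3602) x2=(-1.5417, -0.9775, 0.7663) x3=(-0.0810, -1.0355, -0.1793) x4=(-0.0411, 1.3632, 0.4630)
step 4: x0=(0.6986, 1.6817, 0.0388) x1=(1.6576, 0.5707, -0.3536) x2=(-1.5488, -0.9733, 0.7549) x3=(-0.0781, -1.0306, -0.1790) x4=(-0.0441, 1.3613, 0.4503)
step 5: x0=(0.6847, 1.6862, 0.0292) x1=(1.6594, 0.5834, -0.3470) x2=(-1.5559, -0.9692, 0.7436) x3=(-0.0753, -1.0256, -0.1785) x4=(-0.0467, 1.3596, 0.4373)
step 6: x0=(0.6704, 1.6903, 0.0198) x1=(1.6611, 0.5962, -0.3404) x2=(-1.5630, -0.9651, 0.7322) x3=(-0.0725, -1.0205, -0.1781) x4=(-0.0490, 1.3581, 0.4242)
step 7: x0=(0.6556, 1.6940, 0.0107) x1=(1.6629, 0.6090, -0.3338) x2=(-1.5700, -0.9610, 0.7208) x3=(-0.0697, -1.0154, -0.1775) x4=(-0.0509, 1.3568, 0.4108)
step 8: x0=(0.6405, 1.6973, 0.0019) x1=(1.6646, 0.6219, -0.3272) x2=(-1.5770, -0.9570, 0.7094) x3=(-0.0671, -1.0103, -0.1770) x4=(-0.0525, 1.3557, 0.3972)
step 9: x0=(0.6248, 1.7001, -0.0067) x1=(1.6662, 0.6347, -0.3206) x2=(-1.5839, -0.9529, 0.6979) x3=(-0.0645, -1.0051, -0.1763) x4=(-0.0537, 1.3548, 0.3833)
step 10: x0=(0.6088, 1.7025, -0.0149) x1=(1.6678, 0.6477, -0.3141) x2=(-1.5908, -0.9489, 0.6864) x3=(-0.0619, -0.9998, -0.1756) x4=(-0.0545, 1.3542, 0.3693)
step 11: x0=(0.5922, 1.7044, -0.0227) x1=(1.6694, 0.6606, -0.3075) x2=(-1.5977, -0.9449, 0.6749) x3=(-0.0594, -0.9945, -0.1749) x4=(-0.0549, 1.3538, 0.3550)
step 12: x0=(0.5752, 1.7059, -0.0303) x1=(1.6710, 0.6736, -0.3009) x2=(-1.6045, -0.9409, 0.6633) x3=(-0.0569, -0.9892, -0.1741) x4=(-0.0550, 1.3537, 0.3404)
step 13: x0=(0.5577, 1.7068, -0.0374) x1=(1.6725, 0.6865, -0.2943) x2=(-1.6113, -0.9369, 0.6518) x3=(-0.0545, -0.9838, -0.1732) x4=(-0.0546, 1.3539, 0.3255)
step 14: x0=(0.5396, 1.7073, -0.0442) x1=(1.6740, 0.6996, -0.2877) x2=(-1.6181, -0.9329, 0.6402) x3=(-0.0522, -0.9783, -0.1723) x4=(-0.0538, 1.3543, 0.3104)
step 15: x0=(0.5210, 1.7071, -0.0506) x1=(1.6754, 0.7126, -0.2811) x2=(-1.6248, -0.9290, 0.6285) x3=(-0.0499, -0.9728, -0.1713) x4=(-0.0525, 1.3551, 0.2950)
step 16: x0=(0.5018, 1.7064, -0.0565) x1=(1.6768, 0.7257, -0.2746) x2=(-1.6314, -0.9250, 0.6169) x3=(-0.0477, -0.9672, -0.1703) x4=(-0.0507, 1.3562, 0.2793)
step 17: x0=(0.4820, 1.7051, -0.0620) x1=(1.6782, 0.7388, -0.2680) x2=(-1.6380, -0.9211, 0.6052) x3=(-0.0456, -0.9616, -0.1693) x4=(-0.0485, 1.3577, 0.2632)
step 18: x0=(0.4615, 1.7032, -0.0670) x1=(1.6796, 0.7519, -0.2615) x2=(-1.6446, -0.9172, 0.5935) x3=(-0.0434, -0.9560, -0.1682) x4=(-0.0457, 1.3596, 0.2468)
step 19: x0=(0.4403, 1.7005, -0.0715) x1=(1.6809, 0.7650, -0.2549) x2=(-1.6512, -0.9133, 0.5818) x3=(-0.0414, -0.9503, -0.1670) x4=(-0.0424, 1.3619, 0.2300)
step 20: x0=(0.4183, 1.6971, -0.0754) x1=(1.6822, 0.7781, -0.2484) x2=(-1.6577, -0.9094, 0.5700) x3=(-0.0394, -0.9445, -0.1658) x4=(-0.0385, 1.3647, 0.2128)
step 21: x0=(0.3955, 1.6929, -0.0787) x1=(1.6834, 0.7913, -0.2418) x2=(-1.6641, -0.9056, 0.5582) x3=(-0.0375, -0.9387, -0.1646) x4=(-0.0339, 1.3680, 0.1951)
step 22: x0=(0.3718, 1.6877, -0.0813) x1=(1.6846, 0.8045, -0.2353) x2=(-1.6705, -0.9017, 0.5464) x3=(-0.0356, -0.9328, -0.1633) x4=(-0.0287, 1.3719, 0.1770)
step 23: x0=(0.3470, 1.6815, -0.0831) x1=(1.6858, 0.8176, -0.2288) x2=(-1.6769, -0.8979, 0.5346) x3=(-0.0338, -0.9269, -0.1619) x4=(-0.0226, 1.3765, 0.1583)
step 24: x0=(0.3210, 1.6742, -0.0841) x1=(1.6870, 0.8308, -0.2223) x2=(-1.6832, -0.8941, 0.5228) x3=(-0.0321, -0.9209, -0.1605) x4=(-0.0156, 1.3819, 0.1389)
step 25: x0=(0.2937, 1.6654, -0.0840) x1=(1.6881, 0.8440, -0.2158) x2=(-1.6895, -0.8903, 0.5109) x3=(-0.0304, -0.9149, -0.1591) x4=(-0.0076, 1.3883, 0.1189)
step 0 velocities: v0=(-0.8600, 0.4400, -0.7700) v1=(0.1400, 0.9000, 0.4700) v2=(-0.5200, 0.3000, -0.8000) v3=(0.2200, 0.3400, 0.0100) v4=(-0.3000, -0.1800, -0.8600)
step 0: KE=2.4330, PE=-3.3164, E=-0.8833
step 25 velocities: v0=(-2.0108, -0.6892, 0.0471) v1=(0.0806, 0.9425, 0.4635) v2=(-0.4476, 0.2715, -0.8483) v3=(0.1191, 0.4317, 0.1028) v4=(0.6131, 0.4980, -1.4633)
step 25: KE=4.1565, PE=-5.0331, E=-0.8765

-0.8765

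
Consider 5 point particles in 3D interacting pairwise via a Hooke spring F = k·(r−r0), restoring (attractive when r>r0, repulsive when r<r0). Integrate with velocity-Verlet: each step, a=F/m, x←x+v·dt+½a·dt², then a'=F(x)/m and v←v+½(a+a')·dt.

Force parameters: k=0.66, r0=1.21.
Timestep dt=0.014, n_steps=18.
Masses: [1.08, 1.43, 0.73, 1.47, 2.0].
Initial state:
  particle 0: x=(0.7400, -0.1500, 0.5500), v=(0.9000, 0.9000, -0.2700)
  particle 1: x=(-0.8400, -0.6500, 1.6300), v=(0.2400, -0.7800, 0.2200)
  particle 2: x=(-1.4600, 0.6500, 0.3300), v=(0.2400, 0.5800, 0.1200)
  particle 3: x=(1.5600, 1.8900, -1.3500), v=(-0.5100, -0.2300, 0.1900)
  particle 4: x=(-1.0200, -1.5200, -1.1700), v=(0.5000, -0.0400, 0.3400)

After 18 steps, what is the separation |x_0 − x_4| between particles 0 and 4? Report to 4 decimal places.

step 0: x0=(0.7400, -0.1500, 0.5500) x1=(-0.8400, -0.6500, 1.6300) x2=(-1.4600, 0.6500, 0.3300) x3=(1.5600, 1.8900, -1.3500) x4=(-1.0200, -1.5200, -1.1700)
step 1: x0=(0.7525, -0.1374, 0.5461) x1=(-0.8365, -0.6608, 1.6329) x2=(-1.4563, 0.6580, 0.3316) x3=(1.5526, 1.8865, -1.3471) x4=(-1.0129, -1.5204, -1.1651)
step 2: x0=(0.7647, -0.1247, 0.5420) x1=(-0.8329, -0.6715, 1.6353) x2=(-1.4520, 0.6658, 0.3329) x3=(1.5446, 1.8824, -1.3439) x4=(-1.0056, -1.5205, -1.1601)
step 3: x0=(0.7766, -0.1119, 0.5377) x1=(-0.8291, -0.6819, 1.6373) x2=(-1.4471, 0.6734, 0.3340) x3=(1.5362, 1.8778, -1.3402) x4=(-0.9982, -1.5202, -1.1548)
step 4: x0=(0.7882, -0.0991, 0.5332) x1=(-0.8251, -0.6922, 1.6389) x2=(-1.4415, 0.6807, 0.3348) x3=(1.5272, 1.8727, -1.3362) x4=(-0.9906, -1.5197, -1.1492)
step 5: x0=(0.7996, -0.0862, 0.5285) x1=(-0.8209, -0.7022, 1.6400) x2=(-1.4353, 0.6878, 0.3354) x3=(1.5177, 1.8670, -1.3317) x4=(-0.9828, -1.5188, -1.1435)
step 6: x0=(0.8107, -0.0733, 0.5236) x1=(-0.8165, -0.7121, 1.6407) x2=(-1.4285, 0.6946, 0.3358) x3=(1.5076, 1.8607, -1.3269) x4=(-0.9749, -1.5176, -1.1376)
step 7: x0=(0.8215, -0.0603, 0.5185) x1=(-0.8119, -0.7217, 1.6410) x2=(-1.4210, 0.7012, 0.3360) x3=(1.4971, 1.8539, -1.3216) x4=(-0.9667, -1.5161, -1.1315)
step 8: x0=(0.8320, -0.0473, 0.5132) x1=(-0.8072, -0.7312, 1.6408) x2=(-1.4129, 0.7076, 0.3359) x3=(1.4860, 1.8466, -1.3160) x4=(-0.9584, -1.5143, -1.1251)
step 9: x0=(0.8422, -0.0342, 0.5077) x1=(-0.8023, -0.7404, 1.6402) x2=(-1.4042, 0.7137, 0.3356) x3=(1.4745, 1.8387, -1.3100) x4=(-0.9500, -1.5121, -1.1185)
step 10: x0=(0.8521, -0.0211, 0.5021) x1=(-0.7971, -0.7494, 1.6392) x2=(-1.3949, 0.7195, 0.3351) x3=(1.4624, 1.8303, -1.3036) x4=(-0.9414, -1.5097, -1.1118)
step 11: x0=(0.8617, -0.0080, 0.4962) x1=(-0.7918, -0.7583, 1.6378) x2=(-1.3850, 0.7251, 0.3343) x3=(1.4499, 1.8214, -1.2968) x4=(-0.9326, -1.5069, -1.1048)
step 12: x0=(0.8710, 0.0051, 0.4902) x1=(-0.7863, -0.7668, 1.6359) x2=(-1.3745, 0.7304, 0.3334) x3=(1.4368, 1.8120, -1.2896) x4=(-0.9236, -1.5038, -1.0976)
step 13: x0=(0.8800, 0.0182, 0.4840) x1=(-0.7807, -0.7752, 1.6336) x2=(-1.3633, 0.7355, 0.3322) x3=(1.4234, 1.8020, -1.2821) x4=(-0.9145, -1.5004, -1.0903)
step 14: x0=(0.8887, 0.0314, 0.4777) x1=(-0.7748, -0.7834, 1.6308) x2=(-1.3516, 0.7402, 0.3308) x3=(1.4094, 1.7915, -1.2742) x4=(-0.9052, -1.4967, -1.0827)
step 15: x0=(0.8971, 0.0445, 0.4712) x1=(-0.7688, -0.7913, 1.6276) x2=(-1.3392, 0.7447, 0.3292) x3=(1.3950, 1.7806, -1.2659) x4=(-0.8958, -1.4926, -1.0749)
step 16: x0=(0.9052, 0.0576, 0.4645) x1=(-0.7626, -0.7990, 1.6240) x2=(-1.3263, 0.7490, 0.3274) x3=(1.3801, 1.7691, -1.2573) x4=(-0.8862, -1.4883, -1.0669)
step 17: x0=(0.9129, 0.0708, 0.4576) x1=(-0.7562, -0.8065, 1.6200) x2=(-1.3128, 0.7529, 0.3254) x3=(1.3648, 1.7571, -1.2482) x4=(-0.8764, -1.4836, -1.0588)
step 18: x0=(0.9204, 0.0839, 0.4507) x1=(-0.7496, -0.8137, 1.6156) x2=(-1.2988, 0.7566, 0.3231) x3=(1.3490, 1.7446, -1.2389) x4=(-0.8665, -1.4787, -1.0504)

2.8085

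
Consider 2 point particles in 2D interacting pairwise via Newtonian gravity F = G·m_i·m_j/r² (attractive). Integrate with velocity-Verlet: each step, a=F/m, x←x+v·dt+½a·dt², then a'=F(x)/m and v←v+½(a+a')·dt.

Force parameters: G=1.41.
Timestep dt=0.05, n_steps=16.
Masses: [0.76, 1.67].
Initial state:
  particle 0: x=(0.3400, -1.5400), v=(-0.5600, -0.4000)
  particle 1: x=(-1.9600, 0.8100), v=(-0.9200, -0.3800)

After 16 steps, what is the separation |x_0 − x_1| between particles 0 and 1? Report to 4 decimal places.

3.4085

step 0: x0=(0.3400, -1.5400) x1=(-1.9600, 0.8100)
step 1: x0=(0.3118, -1.5598) x1=(-2.0059, 0.7909)
step 2: x0=(0.2832, -1.5792) x1=(-2.0517, 0.7716)
step 3: x0=(0.2543, -1.5983) x1=(-2.0972, 0.7522)
step 4: x0=(0.2250, -1.6169) x1=(-2.1426, 0.7326)
step 5: x0=(0.1953, -1.6352) x1=(-2.1878, 0.7128)
step 6: x0=(0.1652, -1.6531) x1=(-2.2329, 0.6929)
step 7: x0=(0.1347, -1.6707) x1=(-2.2778, 0.6728)
step 8: x0=(0.1039, -1.6879) x1=(-2.3225, 0.6525)
step 9: x0=(0.0727, -1.7047) x1=(-2.3671, 0.6320)
step 10: x0=(0.0412, -1.7212) x1=(-2.4114, 0.6114)
step 11: x0=(0.0092, -1.7373) x1=(-2.4556, 0.5907)
step 12: x0=(-0.0231, -1.7531) x1=(-2.4997, 0.5698)
step 13: x0=(-0.0558, -1.7685) x1=(-2.5435, 0.5487)
step 14: x0=(-0.0888, -1.7836) x1=(-2.5872, 0.5274)
step 15: x0=(-0.1223, -1.7983) x1=(-2.6308, 0.5060)
step 16: x0=(-0.1561, -1.8127) x1=(-2.6741, 0.4845)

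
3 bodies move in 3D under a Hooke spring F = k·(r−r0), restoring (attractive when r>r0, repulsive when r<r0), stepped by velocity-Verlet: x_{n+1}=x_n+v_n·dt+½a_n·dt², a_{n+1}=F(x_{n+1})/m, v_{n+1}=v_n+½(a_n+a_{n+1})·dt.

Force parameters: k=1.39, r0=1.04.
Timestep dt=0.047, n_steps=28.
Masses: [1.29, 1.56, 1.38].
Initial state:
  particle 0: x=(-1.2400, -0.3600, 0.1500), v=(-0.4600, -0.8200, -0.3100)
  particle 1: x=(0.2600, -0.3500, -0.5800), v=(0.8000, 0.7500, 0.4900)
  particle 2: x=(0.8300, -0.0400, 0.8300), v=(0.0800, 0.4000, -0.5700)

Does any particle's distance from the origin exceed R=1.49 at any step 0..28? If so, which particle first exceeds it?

no

step 0: x0=(-1.2400, -0.3600, 0.1500) x1=(0.2600, -0.3500, -0.5800) x2=(0.8300, -0.0400, 0.8300)
step 1: x0=(-1.2596, -0.3983, 0.1355) x1=(0.2972, -0.3147, -0.5562) x2=(0.8323, -0.0215, 0.8023)
step 2: x0=(-1.2752, -0.4361, 0.1213) x1=(0.3336, -0.2792, -0.5311) x2=(0.8318, -0.0036, 0.7729)
step 3: x0=(-1.2865, -0.4732, 0.1072) x1=(0.3689, -0.2437, -0.5048) x2=(0.8285, 0.0135, 0.7419)
step 4: x0=(-1.2935, -0.5094, 0.0934) x1=(0.4031, -0.2083, -0.4775) x2=(0.8224, 0.0300, 0.7095)
step 5: x0=(-1.2960, -0.5446, 0.0797) x1=(0.4360, -0.1731, -0.4492) x2=(0.8136, 0.0457, 0.6759)
step 6: x0=(-1.2939, -0.5787, 0.0663) x1=(0.4676, -0.1381, -0.4201) x2=(0.8021, 0.0606, 0.6412)
step 7: x0=(-1.2873, -0.6115, 0.0531) x1=(0.4976, -0.1035, -0.3905) x2=(0.7880, 0.0747, 0.6057)
step 8: x0=(-1.2761, -0.6428, 0.0401) x1=(0.5260, -0.0693, -0.3604) x2=(0.7715, 0.0880, 0.5694)
step 9: x0=(-1.2604, -0.6726, 0.0274) x1=(0.5528, -0.0357, -0.3301) x2=(0.7525, 0.1005, 0.5327)
step 10: x0=(-1.2400, -0.7007, 0.0149) x1=(0.5779, -0.0026, -0.2997) x2=(0.7312, 0.1121, 0.4957)
step 11: x0=(-1.2152, -0.7270, 0.0027) x1=(0.6011, 0.0296, -0.2695) x2=(0.7078, 0.1228, 0.4586)
step 12: x0=(-1.1859, -0.7514, -0.0093) x1=(0.6226, 0.0612, -0.2396) x2=(0.6822, 0.1326, 0.4216)
step 13: x0=(-1.1523, -0.7738, -0.0211) x1=(0.6423, 0.0918, -0.2102) x2=(0.6545, 0.1415, 0.3849)
step 14: x0=(-1.1145, -0.7942, -0.0325) x1=(0.6603, 0.1216, -0.1814) x2=(0.6249, 0.1494, 0.3488)
step 15: x0=(-1.0727, -0.8124, -0.0437) x1=(0.6767, 0.1504, -0.1536) x2=(0.5934, 0.1565, 0.3134)
step 16: x0=(-1.0270, -0.8284, -0.0547) x1=(0.6916, 0.1784, -0.1267) x2=(0.5599, 0.1625, 0.2789)
step 17: x0=(-0.9777, -0.8422, -0.0653) x1=(0.7053, 0.2054, -0.1009) x2=(0.5243, 0.1675, 0.2453)
step 18: x0=(-0.9249, -0.8538, -0.0757) x1=(0.7180, 0.2316, -0.0762) x2=(0.4867, 0.1713, 0.2127)
step 19: x0=(-0.8689, -0.8631, -0.0858) x1=(0.7300, 0.2570, -0.0525) x2=(0.4468, 0.1740, 0.1810)
step 20: x0=(-0.8099, -0.8703, -0.0956) x1=(0.7415, 0.2816, -0.0297) x2=(0.4048, 0.1755, 0.1499)
step 21: x0=(-0.7481, -0.8753, -0.1051) x1=(0.7526, 0.3055, -0.0075) x2=(0.3605, 0.1757, 0.1194)
step 22: x0=(-0.6839, -0.8782, -0.1144) x1=(0.7635, 0.3287, 0.0143) x2=(0.3142, 0.1748, 0.0890)
step 23: x0=(-0.6174, -0.8790, -0.1233) x1=(0.7741, 0.3512, 0.0358) x2=(0.2660, 0.1728, 0.0587)
step 24: x0=(-0.5489, -0.8780, -0.1320) x1=(0.7845, 0.3730, 0.0571) x2=(0.2164, 0.1698, 0.0284)
step 25: x0=(-0.4787, -0.8751, -0.1404) x1=(0.7945, 0.3940, 0.0783) x2=(0.1654, 0.1661, -0.0021)
step 26: x0=(-0.4069, -0.8706, -0.1486) x1=(0.8042, 0.4142, 0.0994) x2=(0.1135, 0.1617, -0.0327)
step 27: x0=(-0.3339, -0.8646, -0.1565) x1=(0.8133, 0.4335, 0.1204) x2=(0.0609, 0.1568, -0.0634)
step 28: x0=(-0.2596, -0.8571, -0.1640) x1=(0.8220, 0.4519, 0.1413) x2=(0.0078, 0.1517, -0.0943)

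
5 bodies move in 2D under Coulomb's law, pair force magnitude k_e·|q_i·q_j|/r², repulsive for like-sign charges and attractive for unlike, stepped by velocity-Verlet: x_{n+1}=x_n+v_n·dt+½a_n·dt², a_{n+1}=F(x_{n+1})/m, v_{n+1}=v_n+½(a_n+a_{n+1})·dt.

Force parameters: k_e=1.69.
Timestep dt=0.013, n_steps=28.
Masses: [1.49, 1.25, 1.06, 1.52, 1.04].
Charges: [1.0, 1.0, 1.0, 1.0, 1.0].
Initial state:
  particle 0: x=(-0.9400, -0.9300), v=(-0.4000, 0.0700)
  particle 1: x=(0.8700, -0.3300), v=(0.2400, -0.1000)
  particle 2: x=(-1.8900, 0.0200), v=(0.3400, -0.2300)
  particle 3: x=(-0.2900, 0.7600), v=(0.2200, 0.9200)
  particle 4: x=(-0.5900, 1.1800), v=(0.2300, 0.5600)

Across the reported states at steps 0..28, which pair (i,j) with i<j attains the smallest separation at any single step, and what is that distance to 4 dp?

pair (3,4), distance 0.5119

step 0: x0=(-0.9400, -0.9300) x1=(0.8700, -0.3300) x2=(-1.8900, 0.0200) x3=(-0.2900, 0.7600) x4=(-0.5900, 1.1800)
step 1: x0=(-0.9452, -0.9292) x1=(0.8732, -0.3313) x2=(-1.8857, 0.0170) x3=(-0.2869, 0.7717) x4=(-0.5873, 1.1878)
step 2: x0=(-0.9504, -0.9286) x1=(0.8766, -0.3328) x2=(-1.8817, 0.0141) x3=(-0.2834, 0.7830) x4=(-0.5852, 1.1966)
step 3: x0=(-0.9556, -0.9281) x1=(0.8802, -0.3343) x2=(-1.8780, 0.0111) x3=(-0.2794, 0.7939) x4=(-0.5836, 1.2064)
step 4: x0=(-0.9608, -0.9279) x1=(0.8840, -0.3359) x2=(-1.8746, 0.0082) x3=(-0.2750, 0.8043) x4=(-0.5827, 1.2172)
step 5: x0=(-0.9660, -0.9278) x1=(0.8879, -0.3375) x2=(-1.8715, 0.0053) x3=(-0.2702, 0.8142) x4=(-0.5823, 1.2290)
step 6: x0=(-0.9712, -0.9279) x1=(0.8921, -0.3393) x2=(-1.8686, 0.0024) x3=(-0.2649, 0.8237) x4=(-0.5825, 1.2417)
step 7: x0=(-0.9764, -0.9282) x1=(0.8964, -0.3411) x2=(-1.8660, -0.0005) x3=(-0.2592, 0.8328) x4=(-0.5833, 1.2555)
step 8: x0=(-0.9816, -0.9287) x1=(0.9009, -0.3430) x2=(-1.8637, -0.0033) x3=(-0.2530, 0.8415) x4=(-0.5846, 1.2701)
step 9: x0=(-0.9868, -0.9294) x1=(0.9056, -0.3450) x2=(-1.8617, -0.0061) x3=(-0.2465, 0.8498) x4=(-0.5865, 1.2856)
step 10: x0=(-0.9919, -0.9302) x1=(0.9104, -0.3471) x2=(-1.8600, -0.0089) x3=(-0.2395, 0.8578) x4=(-0.5889, 1.3020)
step 11: x0=(-0.9971, -0.9313) x1=(0.9154, -0.3493) x2=(-1.8585, -0.0117) x3=(-0.2321, 0.8654) x4=(-0.5918, 1.3193)
step 12: x0=(-1.0022, -0.9325) x1=(0.9206, -0.3515) x2=(-1.8573, -0.0144) x3=(-0.2244, 0.8727) x4=(-0.5952, 1.3373)
step 13: x0=(-1.0074, -0.9339) x1=(0.9260, -0.3538) x2=(-1.8564, -0.0171) x3=(-0.2163, 0.8797) x4=(-0.5990, 1.3561)
step 14: x0=(-1.0125, -0.9355) x1=(0.9315, -0.3562) x2=(-1.8557, -0.0197) x3=(-0.2079, 0.8864) x4=(-0.6033, 1.3756)
step 15: x0=(-1.0176, -0.9373) x1=(0.9372, -0.3587) x2=(-1.8554, -0.0223) x3=(-0.1992, 0.8928) x4=(-0.6080, 1.3958)
step 16: x0=(-1.0227, -0.9393) x1=(0.9431, -0.3612) x2=(-1.8553, -0.0249) x3=(-0.1902, 0.8991) x4=(-0.6130, 1.4166)
step 17: x0=(-1.0278, -0.9414) x1=(0.9491, -0.3639) x2=(-1.8554, -0.0274) x3=(-0.1809, 0.9051) x4=(-0.6184, 1.4381)
step 18: x0=(-1.0329, -0.9438) x1=(0.9553, -0.3666) x2=(-1.8558, -0.0299) x3=(-0.1713, 0.9109) x4=(-0.6242, 1.4601)
step 19: x0=(-1.0379, -0.9463) x1=(0.9616, -0.3694) x2=(-1.8565, -0.0323) x3=(-0.1614, 0.9166) x4=(-0.6303, 1.4827)
step 20: x0=(-1.0430, -0.9490) x1=(0.9681, -0.3722) x2=(-1.8575, -0.0347) x3=(-0.1513, 0.9221) x4=(-0.6367, 1.5058)
step 21: x0=(-1.0480, -0.9518) x1=(0.9747, -0.3752) x2=(-1.8587, -0.0371) x3=(-0.1410, 0.9275) x4=(-0.6434, 1.5295)
step 22: x0=(-1.0530, -0.9549) x1=(0.9815, -0.3782) x2=(-1.8601, -0.0394) x3=(-0.1305, 0.9327) x4=(-0.6503, 1.5536)
step 23: x0=(-1.0579, -0.9581) x1=(0.9884, -0.3813) x2=(-1.8618, -0.0416) x3=(-0.1198, 0.9379) x4=(-0.6575, 1.5781)
step 24: x0=(-1.0629, -0.9615) x1=(0.9955, -0.3844) x2=(-1.8638, -0.0438) x3=(-0.1088, 0.9429) x4=(-0.6649, 1.6031)
step 25: x0=(-1.0678, -0.9650) x1=(1.0028, -0.3877) x2=(-1.8660, -0.0459) x3=(-0.0977, 0.9479) x4=(-0.6726, 1.6285)
step 26: x0=(-1.0727, -0.9688) x1=(1.0101, -0.3910) x2=(-1.8684, -0.0480) x3=(-0.0864, 0.9528) x4=(-0.6804, 1.6543)
step 27: x0=(-1.0776, -0.9727) x1=(1.0177, -0.3944) x2=(-1.8711, -0.0500) x3=(-0.0750, 0.9576) x4=(-0.6885, 1.6804)
step 28: x0=(-1.0825, -0.9768) x1=(1.0253, -0.3979) x2=(-1.8741, -0.0520) x3=(-0.0634, 0.9623) x4=(-0.6967, 1.7069)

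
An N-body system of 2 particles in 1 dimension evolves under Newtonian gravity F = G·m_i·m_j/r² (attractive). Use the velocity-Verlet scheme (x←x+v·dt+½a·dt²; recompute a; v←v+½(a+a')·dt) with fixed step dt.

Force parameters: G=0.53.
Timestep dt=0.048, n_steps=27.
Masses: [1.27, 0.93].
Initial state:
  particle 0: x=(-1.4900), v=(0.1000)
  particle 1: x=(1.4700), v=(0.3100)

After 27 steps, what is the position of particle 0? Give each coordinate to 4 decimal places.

step 0: x0=(-1.4900) x1=(1.4700)
step 1: x0=(-1.4851) x1=(1.4848)
step 2: x0=(-1.4801) x1=(1.4994)
step 3: x0=(-1.4750) x1=(1.5138)
step 4: x0=(-1.4698) x1=(1.5281)
step 5: x0=(-1.4644) x1=(1.5422)
step 6: x0=(-1.4589) x1=(1.5561)
step 7: x0=(-1.4533) x1=(1.5699)
step 8: x0=(-1.4475) x1=(1.5835)
step 9: x0=(-1.4416) x1=(1.5969)
step 10: x0=(-1.4357) x1=(1.6101)
step 11: x0=(-1.4295) x1=(1.6232)
step 12: x0=(-1.4233) x1=(1.6361)
step 13: x0=(-1.4169) x1=(1.6489)
step 14: x0=(-1.4104) x1=(1.6615)
step 15: x0=(-1.4038) x1=(1.6739)
step 16: x0=(-1.3971) x1=(1.6861)
step 17: x0=(-1.3903) x1=(1.6982)
step 18: x0=(-1.3833) x1=(1.7101)
step 19: x0=(-1.3762) x1=(1.7219)
step 20: x0=(-1.3690) x1=(1.7335)
step 21: x0=(-1.3617) x1=(1.7450)
step 22: x0=(-1.3543) x1=(1.7562)
step 23: x0=(-1.3467) x1=(1.7674)
step 24: x0=(-1.3391) x1=(1.7783)
step 25: x0=(-1.3313) x1=(1.7891)
step 26: x0=(-1.3234) x1=(1.7998)
step 27: x0=(-1.3154) x1=(1.8103)

(-1.3154)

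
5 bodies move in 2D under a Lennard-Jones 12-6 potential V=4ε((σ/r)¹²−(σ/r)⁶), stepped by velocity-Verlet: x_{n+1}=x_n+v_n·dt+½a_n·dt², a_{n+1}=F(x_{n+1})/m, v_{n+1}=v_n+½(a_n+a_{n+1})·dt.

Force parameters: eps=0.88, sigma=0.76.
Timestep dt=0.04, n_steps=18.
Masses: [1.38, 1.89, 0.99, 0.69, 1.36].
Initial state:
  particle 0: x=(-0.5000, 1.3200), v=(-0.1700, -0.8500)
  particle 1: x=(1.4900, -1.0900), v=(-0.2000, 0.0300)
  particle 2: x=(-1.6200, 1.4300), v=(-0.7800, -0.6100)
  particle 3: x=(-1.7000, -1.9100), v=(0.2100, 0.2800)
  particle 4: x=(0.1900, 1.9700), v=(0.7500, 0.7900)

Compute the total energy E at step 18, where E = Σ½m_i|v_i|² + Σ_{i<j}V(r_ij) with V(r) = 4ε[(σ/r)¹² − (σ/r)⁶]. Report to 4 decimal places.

step 0: x0=(-0.5000, 1.3200) x1=(1.4900, -1.0900) x2=(-1.6200, 1.4300) x3=(-1.7000, -1.9100) x4=(0.1900, 1.9700)
step 1: x0=(-0.5065, 1.2872) x1=(1.4820, -1.0888) x2=(-1.6500, 1.4055) x3=(-1.6916, -1.8988) x4=(0.2188, 2.0005)
step 2: x0=(-0.5124, 1.2564) x1=(1.4740, -1.0876) x2=(-1.6779, 1.3808) x3=(-1.6832, -1.8876) x4=(0.2456, 2.0290)
step 3: x0=(-0.5183, 1.2273) x1=(1.4660, -1.0864) x2=(-1.7039, 1.3559) x3=(-1.6748, -1.8764) x4=(0.2708, 2.0560)
step 4: x0=(-0.5243, 1.1994) x1=(1.4580, -1.0852) x2=(-1.7282, 1.3309) x3=(-1.6664, -1.8652) x4=(0.2950, 2.0819)
step 5: x0=(-0.5306, 1.1724) x1=(1.4500, -1.0840) x2=(-1.7510, 1.3057) x3=(-1.6580, -1.8539) x4=(0.3184, 2.1069)
step 6: x0=(-0.5373, 1.1461) x1=(1.4420, -1.0828) x2=(-1.7724, 1.2803) x3=(-1.6495, -1.8427) x4=(0.3412, 2.1313)
step 7: x0=(-0.5446, 1.1205) x1=(1.4339, -1.0816) x2=(-1.7925, 1.2548) x3=(-1.6411, -1.8315) x4=(0.3636, 2.1552)
step 8: x0=(-0.5523, 1.0952) x1=(1.4259, -1.0803) x2=(-1.8114, 1.2292) x3=(-1.6327, -1.8202) x4=(0.3856, 2.1788)
step 9: x0=(-0.5607, 1.0703) x1=(1.4179, -1.0791) x2=(-1.8291, 1.2035) x3=(-1.6243, -1.8090) x4=(0.4074, 2.2021)
step 10: x0=(-0.5697, 1.0457) x1=(1.4099, -1.0779) x2=(-1.8458, 1.1776) x3=(-1.6158, -1.7977) x4=(0.4290, 2.2251)
step 11: x0=(-0.5792, 1.0214) x1=(1.4019, -1.0767) x2=(-1.8614, 1.1517) x3=(-1.6074, -1.7864) x4=(0.4504, 2.2480)
step 12: x0=(-0.5894, 0.9972) x1=(1.3938, -1.0755) x2=(-1.8759, 1.1256) x3=(-1.5990, -1.7752) x4=(0.4718, 2.2707)
step 13: x0=(-0.6002, 0.9732) x1=(1.3858, -1.0743) x2=(-1.8895, 1.0995) x3=(-1.5905, -1.7639) x4=(0.4930, 2.2934)
step 14: x0=(-0.6116, 0.9494) x1=(1.3778, -1.0730) x2=(-1.9020, 1.0732) x3=(-1.5820, -1.7526) x4=(0.5141, 2.3159)
step 15: x0=(-0.6237, 0.9257) x1=(1.3697, -1.0718) x2=(-1.9136, 1.0469) x3=(-1.5736, -1.7413) x4=(0.5353, 2.3384)
step 16: x0=(-0.6365, 0.9021) x1=(1.3617, -1.0706) x2=(-1.9242, 1.0205) x3=(-1.5651, -1.7299) x4=(0.5563, 2.3608)
step 17: x0=(-0.6499, 0.8786) x1=(1.3536, -1.0694) x2=(-1.9338, 0.9939) x3=(-1.5567, -1.7186) x4=(0.5773, 2.3832)
step 18: x0=(-0.6640, 0.8552) x1=(1.3456, -1.0681) x2=(-1.9424, 0.9673) x3=(-1.5482, -1.7072) x4=(0.5983, 2.4055)
step 0 velocities: v0=(-0.1700, -0.8500) v1=(-0.2000, 0.0300) v2=(-0.7800, -0.6100) v3=(0.2100, 0.2800) v4=(0.7500, 0.7900)
step 0: KE=1.8916, PE=-1.0066, E=0.8850
step 18 velocities: v0=(-0.3620, -0.5838) v1=(-0.2013, 0.0308) v2=(-0.2012, -0.6669) v3=(0.2120, 0.2843) v4=(0.5243, 0.5580)
step 18: KE=1.0471, PE=-0.1635, E=0.8835

0.8835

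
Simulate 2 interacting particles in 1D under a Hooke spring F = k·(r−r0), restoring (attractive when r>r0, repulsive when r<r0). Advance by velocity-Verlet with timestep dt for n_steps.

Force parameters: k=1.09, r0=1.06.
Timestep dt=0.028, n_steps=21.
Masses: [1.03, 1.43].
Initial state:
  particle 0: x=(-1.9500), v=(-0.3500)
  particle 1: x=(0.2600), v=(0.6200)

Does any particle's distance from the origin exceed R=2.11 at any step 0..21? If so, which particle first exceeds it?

step 0: x0=(-1.9500) x1=(0.2600)
step 1: x0=(-1.9593) x1=(0.2770)
step 2: x0=(-1.9677) x1=(0.2933)
step 3: x0=(-1.9750) x1=(0.3089)
step 4: x0=(-1.9814) x1=(0.3238)
step 5: x0=(-1.9867) x1=(0.3379)
step 6: x0=(-1.9909) x1=(0.3513)
step 7: x0=(-1.9941) x1=(0.3639)
step 8: x0=(-1.9962) x1=(0.3757)
step 9: x0=(-1.9972) x1=(0.3867)
step 10: x0=(-1.9972) x1=(0.3970)
step 11: x0=(-1.9960) x1=(0.4064)
step 12: x0=(-1.9937) x1=(0.4151)
step 13: x0=(-1.9903) x1=(0.4229)
step 14: x0=(-1.9857) x1=(0.4300)
step 15: x0=(-1.9801) x1=(0.4362)
step 16: x0=(-1.9733) x1=(0.4416)
step 17: x0=(-1.9654) x1=(0.4462)
step 18: x0=(-1.9563) x1=(0.4500)
step 19: x0=(-1.9462) x1=(0.4530)
step 20: x0=(-1.9349) x1=(0.4552)
step 21: x0=(-1.9226) x1=(0.4566)

no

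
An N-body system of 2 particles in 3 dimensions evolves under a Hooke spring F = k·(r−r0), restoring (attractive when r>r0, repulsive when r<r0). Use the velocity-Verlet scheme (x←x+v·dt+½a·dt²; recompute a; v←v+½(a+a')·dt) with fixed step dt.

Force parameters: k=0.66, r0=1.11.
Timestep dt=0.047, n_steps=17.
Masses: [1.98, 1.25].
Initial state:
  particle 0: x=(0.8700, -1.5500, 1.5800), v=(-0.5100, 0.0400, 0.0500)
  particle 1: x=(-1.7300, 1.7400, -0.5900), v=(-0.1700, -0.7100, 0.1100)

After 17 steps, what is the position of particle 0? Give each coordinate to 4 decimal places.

(0.2702, -1.2812, 1.4549)

step 0: x0=(0.8700, -1.5500, 1.5800) x1=(-1.7300, 1.7400, -0.5900)
step 1: x0=(0.8453, -1.5472, 1.5817) x1=(-1.7368, 1.7052, -0.5839)
step 2: x0=(0.8191, -1.5426, 1.5823) x1=(-1.7414, 1.6674, -0.5758)
step 3: x0=(0.7916, -1.5361, 1.5816) x1=(-1.7436, 1.6269, -0.5658)
step 4: x0=(0.7626, -1.5279, 1.5797) x1=(-1.7436, 1.5835, -0.5539)
step 5: x0=(0.7322, -1.5180, 1.5766) x1=(-1.7415, 1.5374, -0.5402)
step 6: x0=(0.7004, -1.5064, 1.5724) x1=(-1.7371, 1.4886, -0.5246)
step 7: x0=(0.6673, -1.4931, 1.5670) x1=(-1.7306, 1.4372, -0.5071)
step 8: x0=(0.6329, -1.4783, 1.5604) x1=(-1.7221, 1.3832, -0.4879)
step 9: x0=(0.5972, -1.4618, 1.5528) x1=(-1.7115, 1.3268, -0.4669)
step 10: x0=(0.5602, -1.4439, 1.5441) x1=(-1.6989, 1.2680, -0.4442)
step 11: x0=(0.5221, -1.4245, 1.5343) x1=(-1.6845, 1.2069, -0.4198)
step 12: x0=(0.4828, -1.4038, 1.5234) x1=(-1.6681, 1.1436, -0.3937)
step 13: x0=(0.4423, -1.3817, 1.5116) x1=(-1.6500, 1.0782, -0.3661)
step 14: x0=(0.4008, -1.3583, 1.4988) x1=(-1.6302, 1.0108, -0.3369)
step 15: x0=(0.3582, -1.3337, 1.4851) x1=(-1.6087, 0.9415, -0.3062)
step 16: x0=(0.3147, -1.3080, 1.4704) x1=(-1.5857, 0.8703, -0.2741)
step 17: x0=(0.2702, -1.2812, 1.4549) x1=(-1.5612, 0.7975, -0.2407)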